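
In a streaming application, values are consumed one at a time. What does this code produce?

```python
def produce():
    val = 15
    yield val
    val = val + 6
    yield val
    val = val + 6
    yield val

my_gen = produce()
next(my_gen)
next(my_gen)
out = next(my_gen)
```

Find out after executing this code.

Step 1: Trace through generator execution:
  Yield 1: val starts at 15, yield 15
  Yield 2: val = 15 + 6 = 21, yield 21
  Yield 3: val = 21 + 6 = 27, yield 27
Step 2: First next() gets 15, second next() gets the second value, third next() yields 27.
Therefore out = 27.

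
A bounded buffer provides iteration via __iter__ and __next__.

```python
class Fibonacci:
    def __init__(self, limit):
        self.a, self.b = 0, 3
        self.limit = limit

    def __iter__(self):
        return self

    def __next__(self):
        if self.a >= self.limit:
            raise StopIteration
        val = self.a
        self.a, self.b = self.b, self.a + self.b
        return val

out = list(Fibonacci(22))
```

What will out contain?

Step 1: Fibonacci-like sequence (a=0, b=3) until >= 22:
  Yield 0, then a,b = 3,3
  Yield 3, then a,b = 3,6
  Yield 3, then a,b = 6,9
  Yield 6, then a,b = 9,15
  Yield 9, then a,b = 15,24
  Yield 15, then a,b = 24,39
Step 2: 24 >= 22, stop.
Therefore out = [0, 3, 3, 6, 9, 15].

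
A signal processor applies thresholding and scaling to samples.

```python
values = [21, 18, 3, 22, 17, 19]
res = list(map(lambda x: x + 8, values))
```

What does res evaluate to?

Step 1: Apply lambda x: x + 8 to each element:
  21 -> 29
  18 -> 26
  3 -> 11
  22 -> 30
  17 -> 25
  19 -> 27
Therefore res = [29, 26, 11, 30, 25, 27].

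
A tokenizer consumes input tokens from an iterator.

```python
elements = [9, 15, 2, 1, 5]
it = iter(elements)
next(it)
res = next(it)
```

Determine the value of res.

Step 1: Create iterator over [9, 15, 2, 1, 5].
Step 2: next() consumes 9.
Step 3: next() returns 15.
Therefore res = 15.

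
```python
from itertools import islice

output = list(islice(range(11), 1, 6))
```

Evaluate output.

Step 1: islice(range(11), 1, 6) takes elements at indices [1, 6).
Step 2: Elements: [1, 2, 3, 4, 5].
Therefore output = [1, 2, 3, 4, 5].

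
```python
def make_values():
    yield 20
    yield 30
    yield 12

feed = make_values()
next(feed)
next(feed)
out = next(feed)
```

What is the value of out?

Step 1: make_values() creates a generator.
Step 2: next(feed) yields 20 (consumed and discarded).
Step 3: next(feed) yields 30 (consumed and discarded).
Step 4: next(feed) yields 12, assigned to out.
Therefore out = 12.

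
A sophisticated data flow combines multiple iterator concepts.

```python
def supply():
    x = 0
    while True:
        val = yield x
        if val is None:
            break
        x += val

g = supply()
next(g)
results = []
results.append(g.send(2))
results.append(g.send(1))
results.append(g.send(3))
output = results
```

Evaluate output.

Step 1: next(g) -> yield 0.
Step 2: send(2) -> x = 2, yield 2.
Step 3: send(1) -> x = 3, yield 3.
Step 4: send(3) -> x = 6, yield 6.
Therefore output = [2, 3, 6].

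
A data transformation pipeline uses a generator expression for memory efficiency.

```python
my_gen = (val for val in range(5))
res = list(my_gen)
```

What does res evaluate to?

Step 1: Generator expression iterates range(5): [0, 1, 2, 3, 4].
Step 2: list() collects all values.
Therefore res = [0, 1, 2, 3, 4].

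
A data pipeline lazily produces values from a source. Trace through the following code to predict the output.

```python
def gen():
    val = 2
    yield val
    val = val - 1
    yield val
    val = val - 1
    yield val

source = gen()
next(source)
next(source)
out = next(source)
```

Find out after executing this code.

Step 1: Trace through generator execution:
  Yield 1: val starts at 2, yield 2
  Yield 2: val = 2 - 1 = 1, yield 1
  Yield 3: val = 1 - 1 = 0, yield 0
Step 2: First next() gets 2, second next() gets the second value, third next() yields 0.
Therefore out = 0.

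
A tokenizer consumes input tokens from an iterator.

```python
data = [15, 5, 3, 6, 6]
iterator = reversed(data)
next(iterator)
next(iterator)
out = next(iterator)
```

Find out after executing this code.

Step 1: reversed([15, 5, 3, 6, 6]) gives iterator: [6, 6, 3, 5, 15].
Step 2: First next() = 6, second next() = 6.
Step 3: Third next() = 3.
Therefore out = 3.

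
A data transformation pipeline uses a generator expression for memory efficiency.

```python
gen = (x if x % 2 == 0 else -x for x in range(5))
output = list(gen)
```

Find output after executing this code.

Step 1: For each x in range(5), yield x if even, else -x:
  x=0: even, yield 0
  x=1: odd, yield -1
  x=2: even, yield 2
  x=3: odd, yield -3
  x=4: even, yield 4
Therefore output = [0, -1, 2, -3, 4].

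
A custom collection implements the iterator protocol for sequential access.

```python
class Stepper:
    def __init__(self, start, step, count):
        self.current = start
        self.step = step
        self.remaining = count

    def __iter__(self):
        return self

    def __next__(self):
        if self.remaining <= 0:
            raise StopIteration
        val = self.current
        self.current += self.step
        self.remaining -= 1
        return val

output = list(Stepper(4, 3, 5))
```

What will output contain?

Step 1: Stepper starts at 4, increments by 3, for 5 steps:
  Yield 4, then current += 3
  Yield 7, then current += 3
  Yield 10, then current += 3
  Yield 13, then current += 3
  Yield 16, then current += 3
Therefore output = [4, 7, 10, 13, 16].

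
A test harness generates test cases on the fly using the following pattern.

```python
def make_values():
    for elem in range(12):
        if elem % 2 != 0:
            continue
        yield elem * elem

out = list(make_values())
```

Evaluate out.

Step 1: Only yield elem**2 when elem is divisible by 2:
  elem=0: 0 % 2 == 0, yield 0**2 = 0
  elem=2: 2 % 2 == 0, yield 2**2 = 4
  elem=4: 4 % 2 == 0, yield 4**2 = 16
  elem=6: 6 % 2 == 0, yield 6**2 = 36
  elem=8: 8 % 2 == 0, yield 8**2 = 64
  elem=10: 10 % 2 == 0, yield 10**2 = 100
Therefore out = [0, 4, 16, 36, 64, 100].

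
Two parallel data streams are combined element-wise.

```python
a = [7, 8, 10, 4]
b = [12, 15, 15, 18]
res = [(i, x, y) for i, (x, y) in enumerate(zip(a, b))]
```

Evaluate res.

Step 1: enumerate(zip(a, b)) gives index with paired elements:
  i=0: (7, 12)
  i=1: (8, 15)
  i=2: (10, 15)
  i=3: (4, 18)
Therefore res = [(0, 7, 12), (1, 8, 15), (2, 10, 15), (3, 4, 18)].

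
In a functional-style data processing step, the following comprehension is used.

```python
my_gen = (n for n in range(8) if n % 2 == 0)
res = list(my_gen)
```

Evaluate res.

Step 1: Filter range(8) keeping only even values:
  n=0: even, included
  n=1: odd, excluded
  n=2: even, included
  n=3: odd, excluded
  n=4: even, included
  n=5: odd, excluded
  n=6: even, included
  n=7: odd, excluded
Therefore res = [0, 2, 4, 6].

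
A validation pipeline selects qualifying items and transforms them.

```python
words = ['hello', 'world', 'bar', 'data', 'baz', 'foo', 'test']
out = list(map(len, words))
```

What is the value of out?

Step 1: Map len() to each word:
  'hello' -> 5
  'world' -> 5
  'bar' -> 3
  'data' -> 4
  'baz' -> 3
  'foo' -> 3
  'test' -> 4
Therefore out = [5, 5, 3, 4, 3, 3, 4].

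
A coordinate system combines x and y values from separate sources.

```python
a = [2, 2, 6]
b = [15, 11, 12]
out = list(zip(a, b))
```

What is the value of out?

Step 1: zip pairs elements at same index:
  Index 0: (2, 15)
  Index 1: (2, 11)
  Index 2: (6, 12)
Therefore out = [(2, 15), (2, 11), (6, 12)].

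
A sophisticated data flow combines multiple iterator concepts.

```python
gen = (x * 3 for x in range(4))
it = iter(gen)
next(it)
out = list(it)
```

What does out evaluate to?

Step 1: Generator produces [0, 3, 6, 9].
Step 2: next(it) consumes first element (0).
Step 3: list(it) collects remaining: [3, 6, 9].
Therefore out = [3, 6, 9].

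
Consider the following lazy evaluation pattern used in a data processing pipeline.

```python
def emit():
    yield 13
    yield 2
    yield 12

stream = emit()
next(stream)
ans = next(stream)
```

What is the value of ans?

Step 1: emit() creates a generator.
Step 2: next(stream) yields 13 (consumed and discarded).
Step 3: next(stream) yields 2, assigned to ans.
Therefore ans = 2.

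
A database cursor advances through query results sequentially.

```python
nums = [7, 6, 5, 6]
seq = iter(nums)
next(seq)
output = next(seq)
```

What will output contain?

Step 1: Create iterator over [7, 6, 5, 6].
Step 2: next() consumes 7.
Step 3: next() returns 6.
Therefore output = 6.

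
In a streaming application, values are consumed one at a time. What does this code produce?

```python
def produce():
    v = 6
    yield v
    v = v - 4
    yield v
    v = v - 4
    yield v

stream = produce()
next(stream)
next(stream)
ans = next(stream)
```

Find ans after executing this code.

Step 1: Trace through generator execution:
  Yield 1: v starts at 6, yield 6
  Yield 2: v = 6 - 4 = 2, yield 2
  Yield 3: v = 2 - 4 = -2, yield -2
Step 2: First next() gets 6, second next() gets the second value, third next() yields -2.
Therefore ans = -2.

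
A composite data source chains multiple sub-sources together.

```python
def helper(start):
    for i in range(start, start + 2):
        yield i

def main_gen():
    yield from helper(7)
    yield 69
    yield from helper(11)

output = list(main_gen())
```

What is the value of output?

Step 1: main_gen() delegates to helper(7):
  yield 7
  yield 8
Step 2: yield 69
Step 3: Delegates to helper(11):
  yield 11
  yield 12
Therefore output = [7, 8, 69, 11, 12].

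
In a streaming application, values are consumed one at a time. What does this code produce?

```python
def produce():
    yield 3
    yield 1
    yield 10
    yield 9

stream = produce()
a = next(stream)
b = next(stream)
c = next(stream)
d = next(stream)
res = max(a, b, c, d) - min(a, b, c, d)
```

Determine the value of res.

Step 1: Create generator and consume all values:
  a = next(stream) = 3
  b = next(stream) = 1
  c = next(stream) = 10
  d = next(stream) = 9
Step 2: max = 10, min = 1, res = 10 - 1 = 9.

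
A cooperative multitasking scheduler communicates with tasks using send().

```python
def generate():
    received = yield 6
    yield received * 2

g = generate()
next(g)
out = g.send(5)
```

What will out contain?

Step 1: next(g) advances to first yield, producing 6.
Step 2: send(5) resumes, received = 5.
Step 3: yield received * 2 = 5 * 2 = 10.
Therefore out = 10.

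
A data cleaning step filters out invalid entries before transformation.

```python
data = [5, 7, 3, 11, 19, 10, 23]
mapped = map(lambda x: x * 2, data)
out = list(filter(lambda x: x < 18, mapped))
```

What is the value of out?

Step 1: Map x * 2:
  5 -> 10
  7 -> 14
  3 -> 6
  11 -> 22
  19 -> 38
  10 -> 20
  23 -> 46
Step 2: Filter for < 18:
  10: kept
  14: kept
  6: kept
  22: removed
  38: removed
  20: removed
  46: removed
Therefore out = [10, 14, 6].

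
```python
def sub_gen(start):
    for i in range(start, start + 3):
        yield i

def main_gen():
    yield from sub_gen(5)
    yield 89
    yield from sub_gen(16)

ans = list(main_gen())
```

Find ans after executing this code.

Step 1: main_gen() delegates to sub_gen(5):
  yield 5
  yield 6
  yield 7
Step 2: yield 89
Step 3: Delegates to sub_gen(16):
  yield 16
  yield 17
  yield 18
Therefore ans = [5, 6, 7, 89, 16, 17, 18].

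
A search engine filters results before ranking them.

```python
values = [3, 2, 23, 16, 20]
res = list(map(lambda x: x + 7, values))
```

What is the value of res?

Step 1: Apply lambda x: x + 7 to each element:
  3 -> 10
  2 -> 9
  23 -> 30
  16 -> 23
  20 -> 27
Therefore res = [10, 9, 30, 23, 27].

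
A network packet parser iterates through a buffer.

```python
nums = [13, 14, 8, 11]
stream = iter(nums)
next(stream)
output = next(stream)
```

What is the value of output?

Step 1: Create iterator over [13, 14, 8, 11].
Step 2: next() consumes 13.
Step 3: next() returns 14.
Therefore output = 14.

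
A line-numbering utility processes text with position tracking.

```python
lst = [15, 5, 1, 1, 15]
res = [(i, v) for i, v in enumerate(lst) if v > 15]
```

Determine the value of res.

Step 1: Filter enumerate([15, 5, 1, 1, 15]) keeping v > 15:
  (0, 15): 15 <= 15, excluded
  (1, 5): 5 <= 15, excluded
  (2, 1): 1 <= 15, excluded
  (3, 1): 1 <= 15, excluded
  (4, 15): 15 <= 15, excluded
Therefore res = [].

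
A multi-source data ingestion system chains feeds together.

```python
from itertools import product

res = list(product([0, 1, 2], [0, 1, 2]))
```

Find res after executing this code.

Step 1: product([0, 1, 2], [0, 1, 2]) gives all pairs:
  (0, 0)
  (0, 1)
  (0, 2)
  (1, 0)
  (1, 1)
  (1, 2)
  (2, 0)
  (2, 1)
  (2, 2)
Therefore res = [(0, 0), (0, 1), (0, 2), (1, 0), (1, 1), (1, 2), (2, 0), (2, 1), (2, 2)].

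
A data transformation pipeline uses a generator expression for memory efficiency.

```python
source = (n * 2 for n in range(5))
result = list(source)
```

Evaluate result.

Step 1: For each n in range(5), compute n*2:
  n=0: 0*2 = 0
  n=1: 1*2 = 2
  n=2: 2*2 = 4
  n=3: 3*2 = 6
  n=4: 4*2 = 8
Therefore result = [0, 2, 4, 6, 8].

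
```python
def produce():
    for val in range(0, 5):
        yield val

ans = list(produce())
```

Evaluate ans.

Step 1: The generator yields each value from range(0, 5).
Step 2: list() consumes all yields: [0, 1, 2, 3, 4].
Therefore ans = [0, 1, 2, 3, 4].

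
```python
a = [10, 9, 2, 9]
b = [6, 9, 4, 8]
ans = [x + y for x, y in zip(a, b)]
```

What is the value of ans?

Step 1: Add corresponding elements:
  10 + 6 = 16
  9 + 9 = 18
  2 + 4 = 6
  9 + 8 = 17
Therefore ans = [16, 18, 6, 17].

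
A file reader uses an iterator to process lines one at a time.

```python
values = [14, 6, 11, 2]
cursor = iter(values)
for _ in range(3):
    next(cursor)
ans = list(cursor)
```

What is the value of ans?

Step 1: Create iterator over [14, 6, 11, 2].
Step 2: Advance 3 positions (consuming [14, 6, 11]).
Step 3: list() collects remaining elements: [2].
Therefore ans = [2].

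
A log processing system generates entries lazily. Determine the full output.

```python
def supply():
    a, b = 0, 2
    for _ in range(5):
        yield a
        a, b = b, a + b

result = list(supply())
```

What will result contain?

Step 1: Fibonacci-like sequence starting with a=0, b=2:
  Iteration 1: yield a=0, then a,b = 2,2
  Iteration 2: yield a=2, then a,b = 2,4
  Iteration 3: yield a=2, then a,b = 4,6
  Iteration 4: yield a=4, then a,b = 6,10
  Iteration 5: yield a=6, then a,b = 10,16
Therefore result = [0, 2, 2, 4, 6].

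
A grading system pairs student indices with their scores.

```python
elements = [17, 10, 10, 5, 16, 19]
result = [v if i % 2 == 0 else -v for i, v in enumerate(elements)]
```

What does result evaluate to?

Step 1: For each (i, v), keep v if i is even, negate if odd:
  i=0 (even): keep 17
  i=1 (odd): negate to -10
  i=2 (even): keep 10
  i=3 (odd): negate to -5
  i=4 (even): keep 16
  i=5 (odd): negate to -19
Therefore result = [17, -10, 10, -5, 16, -19].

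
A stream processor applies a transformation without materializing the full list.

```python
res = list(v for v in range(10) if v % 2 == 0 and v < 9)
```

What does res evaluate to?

Step 1: Filter range(10) where v % 2 == 0 and v < 9:
  v=0: both conditions met, included
  v=1: excluded (1 % 2 != 0)
  v=2: both conditions met, included
  v=3: excluded (3 % 2 != 0)
  v=4: both conditions met, included
  v=5: excluded (5 % 2 != 0)
  v=6: both conditions met, included
  v=7: excluded (7 % 2 != 0)
  v=8: both conditions met, included
  v=9: excluded (9 % 2 != 0, 9 >= 9)
Therefore res = [0, 2, 4, 6, 8].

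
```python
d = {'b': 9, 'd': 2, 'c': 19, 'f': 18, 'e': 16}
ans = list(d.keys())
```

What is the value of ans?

Step 1: d.keys() returns the dictionary keys in insertion order.
Therefore ans = ['b', 'd', 'c', 'f', 'e'].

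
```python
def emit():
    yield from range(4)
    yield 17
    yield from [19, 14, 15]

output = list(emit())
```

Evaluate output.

Step 1: Trace yields in order:
  yield 0
  yield 1
  yield 2
  yield 3
  yield 17
  yield 19
  yield 14
  yield 15
Therefore output = [0, 1, 2, 3, 17, 19, 14, 15].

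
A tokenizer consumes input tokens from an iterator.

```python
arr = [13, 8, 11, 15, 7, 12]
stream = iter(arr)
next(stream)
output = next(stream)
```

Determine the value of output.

Step 1: Create iterator over [13, 8, 11, 15, 7, 12].
Step 2: next() consumes 13.
Step 3: next() returns 8.
Therefore output = 8.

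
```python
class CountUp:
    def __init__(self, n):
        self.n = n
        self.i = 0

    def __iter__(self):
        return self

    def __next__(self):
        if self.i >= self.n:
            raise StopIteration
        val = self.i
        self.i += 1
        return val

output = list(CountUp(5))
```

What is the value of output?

Step 1: CountUp(5) creates an iterator counting 0 to 4.
Step 2: list() consumes all values: [0, 1, 2, 3, 4].
Therefore output = [0, 1, 2, 3, 4].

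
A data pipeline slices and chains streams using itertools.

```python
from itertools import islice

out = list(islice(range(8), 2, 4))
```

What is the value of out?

Step 1: islice(range(8), 2, 4) takes elements at indices [2, 4).
Step 2: Elements: [2, 3].
Therefore out = [2, 3].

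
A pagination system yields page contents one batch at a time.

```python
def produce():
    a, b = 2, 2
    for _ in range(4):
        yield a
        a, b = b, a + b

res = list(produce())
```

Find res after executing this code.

Step 1: Fibonacci-like sequence starting with a=2, b=2:
  Iteration 1: yield a=2, then a,b = 2,4
  Iteration 2: yield a=2, then a,b = 4,6
  Iteration 3: yield a=4, then a,b = 6,10
  Iteration 4: yield a=6, then a,b = 10,16
Therefore res = [2, 2, 4, 6].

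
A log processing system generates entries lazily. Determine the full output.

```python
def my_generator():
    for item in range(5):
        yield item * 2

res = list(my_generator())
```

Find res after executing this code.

Step 1: For each item in range(5), yield item * 2:
  item=0: yield 0 * 2 = 0
  item=1: yield 1 * 2 = 2
  item=2: yield 2 * 2 = 4
  item=3: yield 3 * 2 = 6
  item=4: yield 4 * 2 = 8
Therefore res = [0, 2, 4, 6, 8].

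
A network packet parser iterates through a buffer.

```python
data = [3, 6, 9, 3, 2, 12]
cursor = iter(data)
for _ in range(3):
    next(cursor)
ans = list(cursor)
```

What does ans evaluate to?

Step 1: Create iterator over [3, 6, 9, 3, 2, 12].
Step 2: Advance 3 positions (consuming [3, 6, 9]).
Step 3: list() collects remaining elements: [3, 2, 12].
Therefore ans = [3, 2, 12].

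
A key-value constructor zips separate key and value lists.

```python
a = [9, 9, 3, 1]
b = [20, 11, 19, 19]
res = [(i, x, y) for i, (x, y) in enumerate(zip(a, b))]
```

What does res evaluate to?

Step 1: enumerate(zip(a, b)) gives index with paired elements:
  i=0: (9, 20)
  i=1: (9, 11)
  i=2: (3, 19)
  i=3: (1, 19)
Therefore res = [(0, 9, 20), (1, 9, 11), (2, 3, 19), (3, 1, 19)].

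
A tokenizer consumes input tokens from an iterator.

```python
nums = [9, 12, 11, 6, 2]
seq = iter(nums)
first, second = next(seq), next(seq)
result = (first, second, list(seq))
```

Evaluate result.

Step 1: Create iterator over [9, 12, 11, 6, 2].
Step 2: first = 9, second = 12.
Step 3: Remaining elements: [11, 6, 2].
Therefore result = (9, 12, [11, 6, 2]).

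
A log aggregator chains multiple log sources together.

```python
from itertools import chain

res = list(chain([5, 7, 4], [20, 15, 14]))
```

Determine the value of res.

Step 1: chain() concatenates iterables: [5, 7, 4] + [20, 15, 14].
Therefore res = [5, 7, 4, 20, 15, 14].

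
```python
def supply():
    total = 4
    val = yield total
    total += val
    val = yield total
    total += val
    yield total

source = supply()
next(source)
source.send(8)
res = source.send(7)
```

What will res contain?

Step 1: next() -> yield total=4.
Step 2: send(8) -> val=8, total = 4+8 = 12, yield 12.
Step 3: send(7) -> val=7, total = 12+7 = 19, yield 19.
Therefore res = 19.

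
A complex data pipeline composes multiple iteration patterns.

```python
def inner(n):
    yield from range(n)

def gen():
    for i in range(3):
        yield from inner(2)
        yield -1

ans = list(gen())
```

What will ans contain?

Step 1: For each i in range(3):
  i=0: yield from inner(2) -> [0, 1], then yield -1
  i=1: yield from inner(2) -> [0, 1], then yield -1
  i=2: yield from inner(2) -> [0, 1], then yield -1
Therefore ans = [0, 1, -1, 0, 1, -1, 0, 1, -1].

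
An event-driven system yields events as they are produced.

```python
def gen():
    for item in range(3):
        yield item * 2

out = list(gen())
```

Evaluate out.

Step 1: For each item in range(3), yield item * 2:
  item=0: yield 0 * 2 = 0
  item=1: yield 1 * 2 = 2
  item=2: yield 2 * 2 = 4
Therefore out = [0, 2, 4].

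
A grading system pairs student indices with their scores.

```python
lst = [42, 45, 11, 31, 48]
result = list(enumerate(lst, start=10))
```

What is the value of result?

Step 1: enumerate with start=10:
  (10, 42)
  (11, 45)
  (12, 11)
  (13, 31)
  (14, 48)
Therefore result = [(10, 42), (11, 45), (12, 11), (13, 31), (14, 48)].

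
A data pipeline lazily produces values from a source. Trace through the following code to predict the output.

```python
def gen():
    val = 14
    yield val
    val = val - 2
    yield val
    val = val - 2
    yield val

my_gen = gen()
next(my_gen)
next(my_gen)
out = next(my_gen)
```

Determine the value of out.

Step 1: Trace through generator execution:
  Yield 1: val starts at 14, yield 14
  Yield 2: val = 14 - 2 = 12, yield 12
  Yield 3: val = 12 - 2 = 10, yield 10
Step 2: First next() gets 14, second next() gets the second value, third next() yields 10.
Therefore out = 10.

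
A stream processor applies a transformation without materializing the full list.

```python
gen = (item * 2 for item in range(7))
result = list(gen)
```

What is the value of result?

Step 1: For each item in range(7), compute item*2:
  item=0: 0*2 = 0
  item=1: 1*2 = 2
  item=2: 2*2 = 4
  item=3: 3*2 = 6
  item=4: 4*2 = 8
  item=5: 5*2 = 10
  item=6: 6*2 = 12
Therefore result = [0, 2, 4, 6, 8, 10, 12].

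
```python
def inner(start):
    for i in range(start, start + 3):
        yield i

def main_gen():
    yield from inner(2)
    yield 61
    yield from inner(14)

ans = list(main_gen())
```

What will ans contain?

Step 1: main_gen() delegates to inner(2):
  yield 2
  yield 3
  yield 4
Step 2: yield 61
Step 3: Delegates to inner(14):
  yield 14
  yield 15
  yield 16
Therefore ans = [2, 3, 4, 61, 14, 15, 16].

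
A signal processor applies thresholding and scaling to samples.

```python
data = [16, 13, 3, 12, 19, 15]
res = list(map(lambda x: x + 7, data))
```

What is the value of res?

Step 1: Apply lambda x: x + 7 to each element:
  16 -> 23
  13 -> 20
  3 -> 10
  12 -> 19
  19 -> 26
  15 -> 22
Therefore res = [23, 20, 10, 19, 26, 22].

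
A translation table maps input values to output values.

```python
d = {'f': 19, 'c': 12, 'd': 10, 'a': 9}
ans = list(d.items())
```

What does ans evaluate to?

Step 1: d.items() returns (key, value) pairs in insertion order.
Therefore ans = [('f', 19), ('c', 12), ('d', 10), ('a', 9)].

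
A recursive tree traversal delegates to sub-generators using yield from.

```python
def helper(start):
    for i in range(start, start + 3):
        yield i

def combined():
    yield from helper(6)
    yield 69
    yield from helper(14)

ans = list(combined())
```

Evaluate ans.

Step 1: combined() delegates to helper(6):
  yield 6
  yield 7
  yield 8
Step 2: yield 69
Step 3: Delegates to helper(14):
  yield 14
  yield 15
  yield 16
Therefore ans = [6, 7, 8, 69, 14, 15, 16].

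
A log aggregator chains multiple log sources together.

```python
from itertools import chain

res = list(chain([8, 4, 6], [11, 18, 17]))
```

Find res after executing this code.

Step 1: chain() concatenates iterables: [8, 4, 6] + [11, 18, 17].
Therefore res = [8, 4, 6, 11, 18, 17].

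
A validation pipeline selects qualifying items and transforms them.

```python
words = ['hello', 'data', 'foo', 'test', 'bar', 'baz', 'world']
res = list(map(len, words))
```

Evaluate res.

Step 1: Map len() to each word:
  'hello' -> 5
  'data' -> 4
  'foo' -> 3
  'test' -> 4
  'bar' -> 3
  'baz' -> 3
  'world' -> 5
Therefore res = [5, 4, 3, 4, 3, 3, 5].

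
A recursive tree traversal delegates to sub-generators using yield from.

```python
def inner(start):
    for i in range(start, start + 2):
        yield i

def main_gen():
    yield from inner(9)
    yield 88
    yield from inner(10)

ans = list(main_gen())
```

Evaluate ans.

Step 1: main_gen() delegates to inner(9):
  yield 9
  yield 10
Step 2: yield 88
Step 3: Delegates to inner(10):
  yield 10
  yield 11
Therefore ans = [9, 10, 88, 10, 11].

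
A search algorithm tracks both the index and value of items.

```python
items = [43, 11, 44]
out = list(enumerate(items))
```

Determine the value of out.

Step 1: enumerate pairs each element with its index:
  (0, 43)
  (1, 11)
  (2, 44)
Therefore out = [(0, 43), (1, 11), (2, 44)].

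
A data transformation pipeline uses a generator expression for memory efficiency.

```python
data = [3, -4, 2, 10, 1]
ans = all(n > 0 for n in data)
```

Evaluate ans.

Step 1: Check n > 0 for each element in [3, -4, 2, 10, 1]:
  3 > 0: True
  -4 > 0: False
  2 > 0: True
  10 > 0: True
  1 > 0: True
Step 2: all() returns False.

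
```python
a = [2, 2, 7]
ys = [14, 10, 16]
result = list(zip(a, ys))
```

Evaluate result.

Step 1: zip pairs elements at same index:
  Index 0: (2, 14)
  Index 1: (2, 10)
  Index 2: (7, 16)
Therefore result = [(2, 14), (2, 10), (7, 16)].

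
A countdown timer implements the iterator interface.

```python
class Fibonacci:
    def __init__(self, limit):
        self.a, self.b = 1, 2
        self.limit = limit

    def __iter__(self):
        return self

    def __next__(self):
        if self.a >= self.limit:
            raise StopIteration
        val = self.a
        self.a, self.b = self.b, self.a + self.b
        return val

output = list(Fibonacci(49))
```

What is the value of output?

Step 1: Fibonacci-like sequence (a=1, b=2) until >= 49:
  Yield 1, then a,b = 2,3
  Yield 2, then a,b = 3,5
  Yield 3, then a,b = 5,8
  Yield 5, then a,b = 8,13
  Yield 8, then a,b = 13,21
  Yield 13, then a,b = 21,34
  Yield 21, then a,b = 34,55
  Yield 34, then a,b = 55,89
Step 2: 55 >= 49, stop.
Therefore output = [1, 2, 3, 5, 8, 13, 21, 34].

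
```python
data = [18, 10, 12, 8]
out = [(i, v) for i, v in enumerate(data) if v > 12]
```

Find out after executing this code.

Step 1: Filter enumerate([18, 10, 12, 8]) keeping v > 12:
  (0, 18): 18 > 12, included
  (1, 10): 10 <= 12, excluded
  (2, 12): 12 <= 12, excluded
  (3, 8): 8 <= 12, excluded
Therefore out = [(0, 18)].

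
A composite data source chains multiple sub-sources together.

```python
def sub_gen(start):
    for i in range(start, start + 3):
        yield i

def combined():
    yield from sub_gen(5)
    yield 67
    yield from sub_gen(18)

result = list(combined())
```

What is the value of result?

Step 1: combined() delegates to sub_gen(5):
  yield 5
  yield 6
  yield 7
Step 2: yield 67
Step 3: Delegates to sub_gen(18):
  yield 18
  yield 19
  yield 20
Therefore result = [5, 6, 7, 67, 18, 19, 20].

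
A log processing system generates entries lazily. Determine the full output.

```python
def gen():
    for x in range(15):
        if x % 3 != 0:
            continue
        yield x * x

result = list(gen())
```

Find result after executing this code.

Step 1: Only yield x**2 when x is divisible by 3:
  x=0: 0 % 3 == 0, yield 0**2 = 0
  x=3: 3 % 3 == 0, yield 3**2 = 9
  x=6: 6 % 3 == 0, yield 6**2 = 36
  x=9: 9 % 3 == 0, yield 9**2 = 81
  x=12: 12 % 3 == 0, yield 12**2 = 144
Therefore result = [0, 9, 36, 81, 144].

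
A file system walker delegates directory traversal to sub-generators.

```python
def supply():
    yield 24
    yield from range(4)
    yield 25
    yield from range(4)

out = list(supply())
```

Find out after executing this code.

Step 1: Trace yields in order:
  yield 24
  yield 0
  yield 1
  yield 2
  yield 3
  yield 25
  yield 0
  yield 1
  yield 2
  yield 3
Therefore out = [24, 0, 1, 2, 3, 25, 0, 1, 2, 3].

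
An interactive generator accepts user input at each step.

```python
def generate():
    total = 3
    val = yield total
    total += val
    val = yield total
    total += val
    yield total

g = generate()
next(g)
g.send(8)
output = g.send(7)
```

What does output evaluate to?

Step 1: next() -> yield total=3.
Step 2: send(8) -> val=8, total = 3+8 = 11, yield 11.
Step 3: send(7) -> val=7, total = 11+7 = 18, yield 18.
Therefore output = 18.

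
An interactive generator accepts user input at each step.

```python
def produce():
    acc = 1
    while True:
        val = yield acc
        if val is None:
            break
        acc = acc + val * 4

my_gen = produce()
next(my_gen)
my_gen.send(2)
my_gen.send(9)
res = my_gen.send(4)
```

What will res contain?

Step 1: next() -> yield acc=1.
Step 2: send(2) -> val=2, acc = 1 + 2*4 = 9, yield 9.
Step 3: send(9) -> val=9, acc = 9 + 9*4 = 45, yield 45.
Step 4: send(4) -> val=4, acc = 45 + 4*4 = 61, yield 61.
Therefore res = 61.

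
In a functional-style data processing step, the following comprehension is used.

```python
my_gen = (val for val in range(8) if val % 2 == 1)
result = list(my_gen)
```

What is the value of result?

Step 1: Filter range(8) keeping only odd values:
  val=0: even, excluded
  val=1: odd, included
  val=2: even, excluded
  val=3: odd, included
  val=4: even, excluded
  val=5: odd, included
  val=6: even, excluded
  val=7: odd, included
Therefore result = [1, 3, 5, 7].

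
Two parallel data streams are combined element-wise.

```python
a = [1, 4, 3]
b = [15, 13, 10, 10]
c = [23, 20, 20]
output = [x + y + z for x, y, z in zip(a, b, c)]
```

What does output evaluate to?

Step 1: zip three lists (truncates to shortest, len=3):
  1 + 15 + 23 = 39
  4 + 13 + 20 = 37
  3 + 10 + 20 = 33
Therefore output = [39, 37, 33].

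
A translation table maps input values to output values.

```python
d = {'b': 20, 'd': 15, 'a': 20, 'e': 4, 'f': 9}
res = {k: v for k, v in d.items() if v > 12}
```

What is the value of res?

Step 1: Filter items where value > 12:
  'b': 20 > 12: kept
  'd': 15 > 12: kept
  'a': 20 > 12: kept
  'e': 4 <= 12: removed
  'f': 9 <= 12: removed
Therefore res = {'b': 20, 'd': 15, 'a': 20}.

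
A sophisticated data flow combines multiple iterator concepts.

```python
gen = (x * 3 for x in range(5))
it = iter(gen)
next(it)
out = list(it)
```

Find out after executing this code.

Step 1: Generator produces [0, 3, 6, 9, 12].
Step 2: next(it) consumes first element (0).
Step 3: list(it) collects remaining: [3, 6, 9, 12].
Therefore out = [3, 6, 9, 12].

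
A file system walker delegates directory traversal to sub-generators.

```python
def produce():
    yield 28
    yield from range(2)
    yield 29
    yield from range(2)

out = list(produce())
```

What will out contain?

Step 1: Trace yields in order:
  yield 28
  yield 0
  yield 1
  yield 29
  yield 0
  yield 1
Therefore out = [28, 0, 1, 29, 0, 1].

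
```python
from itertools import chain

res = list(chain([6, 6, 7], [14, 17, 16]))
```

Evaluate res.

Step 1: chain() concatenates iterables: [6, 6, 7] + [14, 17, 16].
Therefore res = [6, 6, 7, 14, 17, 16].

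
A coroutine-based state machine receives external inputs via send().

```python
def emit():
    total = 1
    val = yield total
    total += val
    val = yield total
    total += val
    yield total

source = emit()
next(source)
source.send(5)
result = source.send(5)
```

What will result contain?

Step 1: next() -> yield total=1.
Step 2: send(5) -> val=5, total = 1+5 = 6, yield 6.
Step 3: send(5) -> val=5, total = 6+5 = 11, yield 11.
Therefore result = 11.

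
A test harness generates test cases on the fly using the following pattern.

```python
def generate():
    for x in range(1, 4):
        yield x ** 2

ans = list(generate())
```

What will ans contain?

Step 1: For each x in range(1, 4), yield x**2:
  x=1: yield 1**2 = 1
  x=2: yield 2**2 = 4
  x=3: yield 3**2 = 9
Therefore ans = [1, 4, 9].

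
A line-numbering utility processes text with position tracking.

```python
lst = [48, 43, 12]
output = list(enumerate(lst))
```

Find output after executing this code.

Step 1: enumerate pairs each element with its index:
  (0, 48)
  (1, 43)
  (2, 12)
Therefore output = [(0, 48), (1, 43), (2, 12)].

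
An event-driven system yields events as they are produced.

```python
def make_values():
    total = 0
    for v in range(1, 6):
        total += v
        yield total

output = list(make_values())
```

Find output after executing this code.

Step 1: Generator accumulates running sum:
  v=1: total = 1, yield 1
  v=2: total = 3, yield 3
  v=3: total = 6, yield 6
  v=4: total = 10, yield 10
  v=5: total = 15, yield 15
Therefore output = [1, 3, 6, 10, 15].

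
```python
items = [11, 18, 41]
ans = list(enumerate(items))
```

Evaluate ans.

Step 1: enumerate pairs each element with its index:
  (0, 11)
  (1, 18)
  (2, 41)
Therefore ans = [(0, 11), (1, 18), (2, 41)].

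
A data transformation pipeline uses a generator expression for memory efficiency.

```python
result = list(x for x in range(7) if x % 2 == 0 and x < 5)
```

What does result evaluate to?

Step 1: Filter range(7) where x % 2 == 0 and x < 5:
  x=0: both conditions met, included
  x=1: excluded (1 % 2 != 0)
  x=2: both conditions met, included
  x=3: excluded (3 % 2 != 0)
  x=4: both conditions met, included
  x=5: excluded (5 % 2 != 0, 5 >= 5)
  x=6: excluded (6 >= 5)
Therefore result = [0, 2, 4].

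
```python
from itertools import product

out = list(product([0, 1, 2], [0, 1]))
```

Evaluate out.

Step 1: product([0, 1, 2], [0, 1]) gives all pairs:
  (0, 0)
  (0, 1)
  (1, 0)
  (1, 1)
  (2, 0)
  (2, 1)
Therefore out = [(0, 0), (0, 1), (1, 0), (1, 1), (2, 0), (2, 1)].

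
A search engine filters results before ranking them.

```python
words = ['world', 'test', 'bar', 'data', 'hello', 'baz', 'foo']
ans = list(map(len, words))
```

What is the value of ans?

Step 1: Map len() to each word:
  'world' -> 5
  'test' -> 4
  'bar' -> 3
  'data' -> 4
  'hello' -> 5
  'baz' -> 3
  'foo' -> 3
Therefore ans = [5, 4, 3, 4, 5, 3, 3].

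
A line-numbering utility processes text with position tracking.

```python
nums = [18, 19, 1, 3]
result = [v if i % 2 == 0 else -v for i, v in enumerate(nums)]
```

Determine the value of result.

Step 1: For each (i, v), keep v if i is even, negate if odd:
  i=0 (even): keep 18
  i=1 (odd): negate to -19
  i=2 (even): keep 1
  i=3 (odd): negate to -3
Therefore result = [18, -19, 1, -3].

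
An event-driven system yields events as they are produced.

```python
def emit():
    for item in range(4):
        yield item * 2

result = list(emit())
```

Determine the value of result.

Step 1: For each item in range(4), yield item * 2:
  item=0: yield 0 * 2 = 0
  item=1: yield 1 * 2 = 2
  item=2: yield 2 * 2 = 4
  item=3: yield 3 * 2 = 6
Therefore result = [0, 2, 4, 6].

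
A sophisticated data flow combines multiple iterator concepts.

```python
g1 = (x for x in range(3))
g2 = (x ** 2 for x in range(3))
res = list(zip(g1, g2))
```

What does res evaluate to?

Step 1: g1 produces [0, 1, 2].
Step 2: g2 produces [0, 1, 4].
Step 3: zip pairs them: [(0, 0), (1, 1), (2, 4)].
Therefore res = [(0, 0), (1, 1), (2, 4)].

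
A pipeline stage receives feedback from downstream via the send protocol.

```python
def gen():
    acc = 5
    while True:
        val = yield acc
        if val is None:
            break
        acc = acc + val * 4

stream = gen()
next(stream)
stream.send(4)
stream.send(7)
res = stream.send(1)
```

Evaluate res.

Step 1: next() -> yield acc=5.
Step 2: send(4) -> val=4, acc = 5 + 4*4 = 21, yield 21.
Step 3: send(7) -> val=7, acc = 21 + 7*4 = 49, yield 49.
Step 4: send(1) -> val=1, acc = 49 + 1*4 = 53, yield 53.
Therefore res = 53.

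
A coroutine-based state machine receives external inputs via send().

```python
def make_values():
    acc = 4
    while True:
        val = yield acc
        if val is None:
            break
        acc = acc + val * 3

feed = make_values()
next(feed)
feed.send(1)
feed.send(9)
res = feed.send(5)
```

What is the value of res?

Step 1: next() -> yield acc=4.
Step 2: send(1) -> val=1, acc = 4 + 1*3 = 7, yield 7.
Step 3: send(9) -> val=9, acc = 7 + 9*3 = 34, yield 34.
Step 4: send(5) -> val=5, acc = 34 + 5*3 = 49, yield 49.
Therefore res = 49.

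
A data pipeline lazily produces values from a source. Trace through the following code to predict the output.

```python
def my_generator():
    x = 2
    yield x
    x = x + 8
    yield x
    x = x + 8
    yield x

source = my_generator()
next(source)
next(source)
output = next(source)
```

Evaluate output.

Step 1: Trace through generator execution:
  Yield 1: x starts at 2, yield 2
  Yield 2: x = 2 + 8 = 10, yield 10
  Yield 3: x = 10 + 8 = 18, yield 18
Step 2: First next() gets 2, second next() gets the second value, third next() yields 18.
Therefore output = 18.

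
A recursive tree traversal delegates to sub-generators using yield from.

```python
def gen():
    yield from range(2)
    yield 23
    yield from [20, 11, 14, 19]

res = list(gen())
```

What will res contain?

Step 1: Trace yields in order:
  yield 0
  yield 1
  yield 23
  yield 20
  yield 11
  yield 14
  yield 19
Therefore res = [0, 1, 23, 20, 11, 14, 19].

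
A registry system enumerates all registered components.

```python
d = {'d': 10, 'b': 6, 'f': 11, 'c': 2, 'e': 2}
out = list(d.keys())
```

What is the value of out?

Step 1: d.keys() returns the dictionary keys in insertion order.
Therefore out = ['d', 'b', 'f', 'c', 'e'].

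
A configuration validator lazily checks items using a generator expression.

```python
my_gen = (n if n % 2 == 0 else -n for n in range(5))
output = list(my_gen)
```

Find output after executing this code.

Step 1: For each n in range(5), yield n if even, else -n:
  n=0: even, yield 0
  n=1: odd, yield -1
  n=2: even, yield 2
  n=3: odd, yield -3
  n=4: even, yield 4
Therefore output = [0, -1, 2, -3, 4].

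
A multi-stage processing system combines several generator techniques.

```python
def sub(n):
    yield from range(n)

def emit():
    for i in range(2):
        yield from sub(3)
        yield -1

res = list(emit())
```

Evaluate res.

Step 1: For each i in range(2):
  i=0: yield from sub(3) -> [0, 1, 2], then yield -1
  i=1: yield from sub(3) -> [0, 1, 2], then yield -1
Therefore res = [0, 1, 2, -1, 0, 1, 2, -1].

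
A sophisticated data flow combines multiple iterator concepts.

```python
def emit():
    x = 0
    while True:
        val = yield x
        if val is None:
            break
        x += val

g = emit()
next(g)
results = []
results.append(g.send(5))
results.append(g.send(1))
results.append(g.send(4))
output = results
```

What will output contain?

Step 1: next(g) -> yield 0.
Step 2: send(5) -> x = 5, yield 5.
Step 3: send(1) -> x = 6, yield 6.
Step 4: send(4) -> x = 10, yield 10.
Therefore output = [5, 6, 10].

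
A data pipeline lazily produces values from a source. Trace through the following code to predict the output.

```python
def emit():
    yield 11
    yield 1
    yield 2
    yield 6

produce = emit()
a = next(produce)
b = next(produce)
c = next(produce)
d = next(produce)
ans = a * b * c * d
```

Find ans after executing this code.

Step 1: Create generator and consume all values:
  a = next(produce) = 11
  b = next(produce) = 1
  c = next(produce) = 2
  d = next(produce) = 6
Step 2: ans = 11 * 1 * 2 * 6 = 132.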